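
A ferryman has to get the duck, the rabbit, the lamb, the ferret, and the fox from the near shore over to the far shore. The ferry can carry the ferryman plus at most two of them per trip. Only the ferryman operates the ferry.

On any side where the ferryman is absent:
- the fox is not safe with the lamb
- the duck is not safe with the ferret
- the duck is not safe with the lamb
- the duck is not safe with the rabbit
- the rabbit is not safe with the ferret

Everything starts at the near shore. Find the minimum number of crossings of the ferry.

Whatever the first load, the items left behind include a forbidden pair without the ferryman. No opening move is safe, so no plan exists.

impossible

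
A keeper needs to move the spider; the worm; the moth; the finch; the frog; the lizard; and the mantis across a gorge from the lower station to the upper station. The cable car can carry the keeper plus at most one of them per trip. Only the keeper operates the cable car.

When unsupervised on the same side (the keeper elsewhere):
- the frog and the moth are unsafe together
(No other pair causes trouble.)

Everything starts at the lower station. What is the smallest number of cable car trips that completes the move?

13

Counting alone: the keeper can take at most 1 across per trip to the upper station, so moving all 7 needs at least 7 loaded trips out, with a return between consecutive ones — at least 13 crossings.
The plan below uses exactly 13 crossings, so it is optimal:
1. Keeper goes to the upper station with the moth.
2. Keeper goes back to the lower station alone.
3. Keeper goes to the upper station with the spider.
4. Keeper goes back to the lower station alone.
5. Keeper goes to the upper station with the worm.
6. Keeper goes back to the lower station alone.
7. Keeper goes to the upper station with the finch.
8. Keeper goes back to the lower station alone.
9. Keeper goes to the upper station with the lizard.
10. Keeper goes back to the lower station alone.
11. Keeper goes to the upper station with the mantis.
12. Keeper goes back to the lower station alone.
13. Keeper goes to the upper station with the frog.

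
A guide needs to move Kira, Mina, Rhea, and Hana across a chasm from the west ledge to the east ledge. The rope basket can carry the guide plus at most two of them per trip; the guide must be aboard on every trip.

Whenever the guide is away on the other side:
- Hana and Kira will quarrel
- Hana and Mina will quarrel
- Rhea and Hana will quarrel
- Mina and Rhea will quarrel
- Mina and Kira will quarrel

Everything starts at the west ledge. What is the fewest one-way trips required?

Counting alone: the guide can take at most 2 across per trip to the east ledge, so moving all 4 needs at least 2 loaded trips out, with a return between consecutive ones — at least 3 crossings.
The safety rule pushes this higher. Following every safe sequence of crossings, the most of the 4 that can be at the east ledge as the rope basket arrives there on crossing 3 is 3 — never all 4.
So no plan with fewer than 5 crossings exists, and this one achieves 5:
1. Guide goes to the east ledge with Hana and Mina.
2. Guide goes back to the west ledge with Mina.
3. Guide goes to the east ledge with Kira and Rhea.
4. Guide goes back to the west ledge with Hana.
5. Guide goes to the east ledge with Hana and Mina.

5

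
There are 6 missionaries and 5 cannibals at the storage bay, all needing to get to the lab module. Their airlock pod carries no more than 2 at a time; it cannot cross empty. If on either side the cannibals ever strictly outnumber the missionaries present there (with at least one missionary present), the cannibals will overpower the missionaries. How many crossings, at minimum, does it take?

Counting alone: each trip to the lab module takes at most 2 across and each return brings at least 1 back, so after t trips out (and t−1 returns) at most 2t − (t−1) of the 11 are across; that first reaches 11 at t = 10, so at least 19 crossings are needed.
The plan below uses exactly 19 crossings, so it is optimal:
1. 2 cannibals → the lab module.  (the storage bay: 6M 3C; the lab module: 0M 2C)
2. 1 cannibal ← the storage bay.  (the storage bay: 6M 4C; the lab module: 0M 1C)
3. 2 cannibals → the lab module.  (the storage bay: 6M 2C; the lab module: 0M 3C)
4. 1 cannibal ← the storage bay.  (the storage bay: 6M 3C; the lab module: 0M 2C)
5. 2 missionaries → the lab module.  (the storage bay: 4M 3C; the lab module: 2M 2C)
6. 1 cannibal ← the storage bay.  (the storage bay: 4M 4C; the lab module: 2M 1C)
7. 1 missionary and 1 cannibal → the lab module.  (the storage bay: 3M 3C; the lab module: 3M 2C)
8. 1 missionary ← the storage bay.  (the storage bay: 4M 3C; the lab module: 2M 2C)
9. 1 missionary and 1 cannibal → the lab module.  (the storage bay: 3M 2C; the lab module: 3M 3C)
10. 1 cannibal ← the storage bay.  (the storage bay: 3M 3C; the lab module: 3M 2C)
11. 1 missionary and 1 cannibal → the lab module.  (the storage bay: 2M 2C; the lab module: 4M 3C)
12. 1 missionary ← the storage bay.  (the storage bay: 3M 2C; the lab module: 3M 3C)
13. 1 missionary and 1 cannibal → the lab module.  (the storage bay: 2M 1C; the lab module: 4M 4C)
14. 1 cannibal ← the storage bay.  (the storage bay: 2M 2C; the lab module: 4M 3C)
15. 1 missionary and 1 cannibal → the lab module.  (the storage bay: 1M 1C; the lab module: 5M 4C)
16. 1 missionary ← the storage bay.  (the storage bay: 2M 1C; the lab module: 4M 4C)
17. 1 missionary and 1 cannibal → the lab module.  (the storage bay: 1M 0C; the lab module: 5M 5C)
18. 1 cannibal ← the storage bay.  (the storage bay: 1M 1C; the lab module: 5M 4C)
19. 1 missionary and 1 cannibal → the lab module.  (the storage bay: 0M 0C; the lab module: 6M 5C)

19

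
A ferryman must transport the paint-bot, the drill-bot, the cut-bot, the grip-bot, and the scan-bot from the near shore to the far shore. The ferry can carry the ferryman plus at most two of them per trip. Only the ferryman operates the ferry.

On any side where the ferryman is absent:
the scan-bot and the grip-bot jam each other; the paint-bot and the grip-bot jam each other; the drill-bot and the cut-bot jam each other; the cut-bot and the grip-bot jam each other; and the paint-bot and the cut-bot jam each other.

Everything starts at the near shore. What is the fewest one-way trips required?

7

Counting alone: the ferryman can take at most 2 across per trip to the far shore, so moving all 5 needs at least 3 loaded trips out, with a return between consecutive ones — at least 5 crossings.
The safety rule pushes this higher. Following every safe sequence of crossings, the most of the 5 that can be at the far shore as the ferry arrives there on crossing 5 is 4 — never all 5.
So no plan with fewer than 7 crossings exists, and this one achieves 7:
1. Ferryman goes to the far shore with the cut-bot and the grip-bot.
2. Ferryman goes back to the near shore with the cut-bot.
3. Ferryman goes to the far shore with the drill-bot and the paint-bot.
4. Ferryman goes back to the near shore with the paint-bot.
5. Ferryman goes to the far shore with the paint-bot and the scan-bot.
6. Ferryman goes back to the near shore with the grip-bot.
7. Ferryman goes to the far shore with the cut-bot and the grip-bot.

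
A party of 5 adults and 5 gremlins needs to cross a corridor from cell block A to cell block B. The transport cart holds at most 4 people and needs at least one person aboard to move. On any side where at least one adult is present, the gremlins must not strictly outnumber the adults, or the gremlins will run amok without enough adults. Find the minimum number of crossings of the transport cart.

7

Counting alone: each trip to cell block B takes at most 4 across and each return brings at least 1 back, so after t trips out (and t−1 returns) at most 4t − (t−1) of the 10 are across; that first reaches 10 at t = 3, so at least 5 crossings are needed.
The safety rule pushes this higher. Following every safe sequence of crossings, the most of the 10 that can be at cell block B as the transport cart arrives there on crossing 5 is 9 — never all 10.
So no plan with fewer than 7 crossings exists, and this one achieves 7:
1. 2 gremlins → cell block B.  (cell block A: 5A 3G; cell block B: 0A 2G)
2. 1 gremlin ← cell block A.  (cell block A: 5A 4G; cell block B: 0A 1G)
3. 4 gremlins → cell block B.  (cell block A: 5A 0G; cell block B: 0A 5G)
4. 1 gremlin ← cell block A.  (cell block A: 5A 1G; cell block B: 0A 4G)
5. 4 adults → cell block B.  (cell block A: 1A 1G; cell block B: 4A 4G)
6. 1 adult and 1 gremlin ← cell block A.  (cell block A: 2A 2G; cell block B: 3A 3G)
7. 2 adults and 2 gremlins → cell block B.  (cell block A: 0A 0G; cell block B: 5A 5G)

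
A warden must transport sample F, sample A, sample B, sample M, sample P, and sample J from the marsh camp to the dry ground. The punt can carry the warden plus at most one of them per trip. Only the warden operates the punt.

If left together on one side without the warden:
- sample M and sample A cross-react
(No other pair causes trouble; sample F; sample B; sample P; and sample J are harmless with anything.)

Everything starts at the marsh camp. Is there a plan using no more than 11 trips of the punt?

Yes — this plan uses 11 crossings (≤ 11):
1. Warden goes to the dry ground with sample A.  [the marsh camp: sample B, sample F, sample J, sample M, sample P | the dry ground: sample A]
2. Warden goes back to the marsh camp alone.  [the marsh camp: sample B, sample F, sample J, sample M, sample P | the dry ground: sample A]
3. Warden goes to the dry ground with sample F.  [the marsh camp: sample B, sample J, sample M, sample P | the dry ground: sample A, sample F]
4. Warden goes back to the marsh camp alone.  [the marsh camp: sample B, sample J, sample M, sample P | the dry ground: sample A, sample F]
5. Warden goes to the dry ground with sample B.  [the marsh camp: sample J, sample M, sample P | the dry ground: sample A, sample B, sample F]
6. Warden goes back to the marsh camp alone.  [the marsh camp: sample J, sample M, sample P | the dry ground: sample A, sample B, sample F]
7. Warden goes to the dry ground with sample P.  [the marsh camp: sample J, sample M | the dry ground: sample A, sample B, sample F, sample P]
8. Warden goes back to the marsh camp alone.  [the marsh camp: sample J, sample M | the dry ground: sample A, sample B, sample F, sample P]
9. Warden goes to the dry ground with sample J.  [the marsh camp: sample M | the dry ground: sample A, sample B, sample F, sample J, sample P]
10. Warden goes back to the marsh camp alone.  [the marsh camp: sample M | the dry ground: sample A, sample B, sample F, sample J, sample P]
11. Warden goes to the dry ground with sample M.  [the marsh camp: — | the dry ground: sample A, sample B, sample F, sample J, sample M, sample P]

Yes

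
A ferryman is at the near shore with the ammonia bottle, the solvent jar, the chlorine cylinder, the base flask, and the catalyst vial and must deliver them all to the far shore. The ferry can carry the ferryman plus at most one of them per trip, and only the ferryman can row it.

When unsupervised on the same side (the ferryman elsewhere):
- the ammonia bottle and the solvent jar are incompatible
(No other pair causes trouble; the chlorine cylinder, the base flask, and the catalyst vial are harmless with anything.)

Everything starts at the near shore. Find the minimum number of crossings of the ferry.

Counting alone: the ferryman can take at most 1 across per trip to the far shore, so moving all 5 needs at least 5 loaded trips out, with a return between consecutive ones — at least 9 crossings.
The plan below uses exactly 9 crossings, so it is optimal:
1. Ferryman goes to the far shore with the ammonia bottle.  [the near shore: the base flask, the catalyst vial, the chlorine cylinder, the solvent jar | the far shore: the ammonia bottle]
2. Ferryman goes back to the near shore alone.  [the near shore: the base flask, the catalyst vial, the chlorine cylinder, the solvent jar | the far shore: the ammonia bottle]
3. Ferryman goes to the far shore with the chlorine cylinder.  [the near shore: the base flask, the catalyst vial, the solvent jar | the far shore: the ammonia bottle, the chlorine cylinder]
4. Ferryman goes back to the near shore alone.  [the near shore: the base flask, the catalyst vial, the solvent jar | the far shore: the ammonia bottle, the chlorine cylinder]
5. Ferryman goes to the far shore with the base flask.  [the near shore: the catalyst vial, the solvent jar | the far shore: the ammonia bottle, the base flask, the chlorine cylinder]
6. Ferryman goes back to the near shore alone.  [the near shore: the catalyst vial, the solvent jar | the far shore: the ammonia bottle, the base flask, the chlorine cylinder]
7. Ferryman goes to the far shore with the catalyst vial.  [the near shore: the solvent jar | the far shore: the ammonia bottle, the base flask, the catalyst vial, the chlorine cylinder]
8. Ferryman goes back to the near shore alone.  [the near shore: the solvent jar | the far shore: the ammonia bottle, the base flask, the catalyst vial, the chlorine cylinder]
9. Ferryman goes to the far shore with the solvent jar.  [the near shore: — | the far shore: the ammonia bottle, the base flask, the catalyst vial, the chlorine cylinder, the solvent jar]

9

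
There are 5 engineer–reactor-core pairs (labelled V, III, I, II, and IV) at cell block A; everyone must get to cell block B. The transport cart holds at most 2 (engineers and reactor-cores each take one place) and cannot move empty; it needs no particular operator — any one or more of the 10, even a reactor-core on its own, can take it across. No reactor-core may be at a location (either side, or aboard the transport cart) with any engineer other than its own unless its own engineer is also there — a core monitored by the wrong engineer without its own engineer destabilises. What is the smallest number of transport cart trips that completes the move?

Following every safe sequence of crossings from the start, the most of the 10 that can be at cell block B as the transport cart arrives there on crossings 1, 3, 5, 7 is 2, 3, 4, 5 respectively; the best ever achieved is 5 of 10.
From crossing 9 on, no configuration arises that was not already reachable earlier: only 82 distinct safe configurations (who is on which side, and where the transport cart is) can ever be reached, none of them has everyone across, and every continuation just revisits them. So no valid plan exists.

impossible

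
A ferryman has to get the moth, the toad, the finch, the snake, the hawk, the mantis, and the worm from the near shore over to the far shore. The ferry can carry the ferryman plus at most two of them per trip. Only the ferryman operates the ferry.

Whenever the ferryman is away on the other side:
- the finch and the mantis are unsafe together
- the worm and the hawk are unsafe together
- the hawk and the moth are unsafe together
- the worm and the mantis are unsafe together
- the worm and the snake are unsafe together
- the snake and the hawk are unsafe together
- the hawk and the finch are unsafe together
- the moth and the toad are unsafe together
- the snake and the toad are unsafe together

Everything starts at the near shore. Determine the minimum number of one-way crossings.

impossible

Whatever the first load, the items left behind include a forbidden pair without the ferryman. No opening move is safe, so no plan exists.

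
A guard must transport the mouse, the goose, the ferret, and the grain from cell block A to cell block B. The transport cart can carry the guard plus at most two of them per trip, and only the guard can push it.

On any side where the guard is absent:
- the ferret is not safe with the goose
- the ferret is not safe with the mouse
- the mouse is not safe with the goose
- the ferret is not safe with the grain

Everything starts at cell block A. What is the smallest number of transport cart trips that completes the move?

Counting alone: the guard can take at most 2 across per trip to cell block B, so moving all 4 needs at least 2 loaded trips out, with a return between consecutive ones — at least 3 crossings.
The safety rule pushes this higher. Following every safe sequence of crossings, the most of the 4 that can be at cell block B as the transport cart arrives there on crossing 3 is 3 — never all 4.
So no plan with fewer than 5 crossings exists, and this one achieves 5:
1. Guard goes to cell block B with the ferret and the mouse.
2. Guard goes back to cell block A with the mouse.
3. Guard goes to cell block B with the grain and the mouse.
4. Guard goes back to cell block A with the ferret.
5. Guard goes to cell block B with the ferret and the goose.

5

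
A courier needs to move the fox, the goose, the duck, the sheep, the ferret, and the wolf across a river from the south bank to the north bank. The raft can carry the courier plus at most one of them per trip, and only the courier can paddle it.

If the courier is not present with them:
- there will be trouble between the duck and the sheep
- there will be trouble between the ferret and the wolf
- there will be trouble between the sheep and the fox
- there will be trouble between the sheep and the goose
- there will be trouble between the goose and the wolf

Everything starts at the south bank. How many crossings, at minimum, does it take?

impossible

Whatever the first load, the items left behind include a forbidden pair without the courier. No opening move is safe, so no plan exists.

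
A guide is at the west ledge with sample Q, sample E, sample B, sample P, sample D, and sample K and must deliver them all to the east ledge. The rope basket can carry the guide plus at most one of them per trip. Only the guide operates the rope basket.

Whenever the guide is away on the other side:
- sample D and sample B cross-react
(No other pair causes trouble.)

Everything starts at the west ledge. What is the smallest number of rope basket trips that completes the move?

11

Counting alone: the guide can take at most 1 across per trip to the east ledge, so moving all 6 needs at least 6 loaded trips out, with a return between consecutive ones — at least 11 crossings.
The plan below uses exactly 11 crossings, so it is optimal:
1. Guide goes to the east ledge with sample B.
2. Guide goes back to the west ledge alone.
3. Guide goes to the east ledge with sample Q.
4. Guide goes back to the west ledge alone.
5. Guide goes to the east ledge with sample E.
6. Guide goes back to the west ledge alone.
7. Guide goes to the east ledge with sample P.
8. Guide goes back to the west ledge alone.
9. Guide goes to the east ledge with sample K.
10. Guide goes back to the west ledge alone.
11. Guide goes to the east ledge with sample D.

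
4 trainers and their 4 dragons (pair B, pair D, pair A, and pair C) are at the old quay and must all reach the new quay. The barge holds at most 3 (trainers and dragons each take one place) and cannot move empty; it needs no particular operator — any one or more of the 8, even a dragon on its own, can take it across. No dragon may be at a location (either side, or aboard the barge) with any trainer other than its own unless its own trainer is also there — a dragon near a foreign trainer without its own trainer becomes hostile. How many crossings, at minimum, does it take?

Counting alone: each trip to the new quay takes at most 3 across and each return brings at least 1 back, so after t trips out (and t−1 returns) at most 3t − (t−1) of the 8 are across; that first reaches 8 at t = 4, so at least 7 crossings are needed.
The safety rule pushes this higher. Following every safe sequence of crossings, the most of the 8 that can be at the new quay as the barge arrives there on crossing 7 is 7 — never all 8.
So no plan with fewer than 9 crossings exists, and this one achieves 9:
1. dragon B and trainer B cross → the new quay.
2. trainer B crosses ← the old quay.
3. dragon D, trainer B, and trainer D cross → the new quay.
4. dragon B and trainer B cross ← the old quay.
5. trainer A, trainer B, and trainer C cross → the new quay.
6. dragon D crosses ← the old quay.
7. dragon B and dragon D cross → the new quay.
8. dragon B crosses ← the old quay.
9. dragon A, dragon B, and dragon C cross → the new quay.

9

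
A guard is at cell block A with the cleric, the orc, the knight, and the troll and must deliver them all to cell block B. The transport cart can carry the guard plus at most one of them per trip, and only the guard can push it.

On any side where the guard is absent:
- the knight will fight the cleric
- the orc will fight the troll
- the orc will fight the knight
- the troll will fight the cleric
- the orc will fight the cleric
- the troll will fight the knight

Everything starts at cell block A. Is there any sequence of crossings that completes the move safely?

No

Whatever the first load, the items left behind include a forbidden pair without the guard. No opening move is safe, so no plan exists.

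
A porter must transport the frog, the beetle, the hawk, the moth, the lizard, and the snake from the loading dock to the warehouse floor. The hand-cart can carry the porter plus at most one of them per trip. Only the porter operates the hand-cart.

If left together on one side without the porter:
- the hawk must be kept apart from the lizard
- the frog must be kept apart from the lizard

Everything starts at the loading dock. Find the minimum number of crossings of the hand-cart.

13

Counting alone: the porter can take at most 1 across per trip to the warehouse floor, so moving all 6 needs at least 6 loaded trips out, with a return between consecutive ones — at least 11 crossings.
The safety rule pushes this higher. Following every safe sequence of crossings, the most of the 6 that can be at the warehouse floor as the hand-cart arrives there on crossing 11 is 5 — never all 6.
So no plan with fewer than 13 crossings exists, and this one achieves 13:
1. Porter goes to the warehouse floor with the lizard.  [the loading dock: the beetle, the frog, the hawk, the moth, the snake | the warehouse floor: the lizard]
2. Porter goes back to the loading dock alone.  [the loading dock: the beetle, the frog, the hawk, the moth, the snake | the warehouse floor: the lizard]
3. Porter goes to the warehouse floor with the frog.  [the loading dock: the beetle, the hawk, the moth, the snake | the warehouse floor: the frog, the lizard]
4. Porter goes back to the loading dock with the lizard.  [the loading dock: the beetle, the hawk, the lizard, the moth, the snake | the warehouse floor: the frog]
5. Porter goes to the warehouse floor with the hawk.  [the loading dock: the beetle, the lizard, the moth, the snake | the warehouse floor: the frog, the hawk]
6. Porter goes back to the loading dock alone.  [the loading dock: the beetle, the lizard, the moth, the snake | the warehouse floor: the frog, the hawk]
7. Porter goes to the warehouse floor with the beetle.  [the loading dock: the lizard, the moth, the snake | the warehouse floor: the beetle, the frog, the hawk]
8. Porter goes back to the loading dock alone.  [the loading dock: the lizard, the moth, the snake | the warehouse floor: the beetle, the frog, the hawk]
9. Porter goes to the warehouse floor with the moth.  [the loading dock: the lizard, the snake | the warehouse floor: the beetle, the frog, the hawk, the moth]
10. Porter goes back to the loading dock alone.  [the loading dock: the lizard, the snake | the warehouse floor: the beetle, the frog, the hawk, the moth]
11. Porter goes to the warehouse floor with the snake.  [the loading dock: the lizard | the warehouse floor: the beetle, the frog, the hawk, the moth, the snake]
12. Porter goes back to the loading dock alone.  [the loading dock: the lizard | the warehouse floor: the beetle, the frog, the hawk, the moth, the snake]
13. Porter goes to the warehouse floor with the lizard.  [the loading dock: — | the warehouse floor: the beetle, the frog, the hawk, the lizard, the moth, the snake]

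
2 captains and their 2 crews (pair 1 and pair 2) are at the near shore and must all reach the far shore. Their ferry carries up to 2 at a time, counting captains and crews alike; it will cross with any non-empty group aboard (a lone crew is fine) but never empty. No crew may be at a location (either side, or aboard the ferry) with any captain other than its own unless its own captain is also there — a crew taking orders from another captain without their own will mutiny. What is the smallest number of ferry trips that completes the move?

5

Counting alone: each trip to the far shore takes at most 2 across and each return brings at least 1 back, so after t trips out (and t−1 returns) at most 2t − (t−1) of the 4 are across; that first reaches 4 at t = 3, so at least 5 crossings are needed.
The plan below uses exactly 5 crossings, so it is optimal:
1. captain 1 and crew 1 cross → the far shore.
2. captain 1 crosses ← the near shore.
3. captain 1 and captain 2 cross → the far shore.
4. captain 2 crosses ← the near shore.
5. captain 2 and crew 2 cross → the far shore.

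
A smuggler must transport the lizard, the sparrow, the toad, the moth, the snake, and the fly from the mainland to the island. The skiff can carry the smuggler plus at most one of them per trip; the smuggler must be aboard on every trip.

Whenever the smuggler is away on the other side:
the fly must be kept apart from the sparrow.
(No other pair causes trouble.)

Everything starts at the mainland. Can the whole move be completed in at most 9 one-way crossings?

Counting alone: the smuggler can take at most 1 across per trip to the island, so moving all 6 needs at least 6 loaded trips out, with a return between consecutive ones — at least 11 crossings.
Since 9 < 11, 9 crossings cannot be enough. (The shortest complete plan in fact takes 11:)
1. Smuggler goes to the island with the sparrow.
2. Smuggler goes back to the mainland alone.
3. Smuggler goes to the island with the lizard.
4. Smuggler goes back to the mainland alone.
5. Smuggler goes to the island with the toad.
6. Smuggler goes back to the mainland alone.
7. Smuggler goes to the island with the moth.
8. Smuggler goes back to the mainland alone.
9. Smuggler goes to the island with the snake.
10. Smuggler goes back to the mainland alone.
11. Smuggler goes to the island with the fly.

No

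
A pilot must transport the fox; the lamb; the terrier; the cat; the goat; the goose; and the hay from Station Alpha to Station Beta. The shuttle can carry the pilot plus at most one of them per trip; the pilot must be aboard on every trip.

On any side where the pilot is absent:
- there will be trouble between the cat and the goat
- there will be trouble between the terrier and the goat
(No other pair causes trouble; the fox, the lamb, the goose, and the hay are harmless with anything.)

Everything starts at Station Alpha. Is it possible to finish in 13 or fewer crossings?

Counting alone: the pilot can take at most 1 across per trip to Station Beta, so moving all 7 needs at least 7 loaded trips out, with a return between consecutive ones — at least 13 crossings.
The safety rule pushes this higher. Following every safe sequence of crossings, the most of the 7 that can be at Station Beta as the shuttle arrives there on crossing 13 is 6 — never all 7.
So the move cannot be finished within 13 crossings. (The shortest complete plan takes 15:)
1. Pilot goes to Station Beta with the goat.  [Station Alpha: the cat, the fox, the goose, the hay, the lamb, the terrier | Station Beta: the goat]
2. Pilot goes back to Station Alpha alone.  [Station Alpha: the cat, the fox, the goose, the hay, the lamb, the terrier | Station Beta: the goat]
3. Pilot goes to Station Beta with the fox.  [Station Alpha: the cat, the goose, the hay, the lamb, the terrier | Station Beta: the fox, the goat]
4. Pilot goes back to Station Alpha alone.  [Station Alpha: the cat, the goose, the hay, the lamb, the terrier | Station Beta: the fox, the goat]
5. Pilot goes to Station Beta with the lamb.  [Station Alpha: the cat, the goose, the hay, the terrier | Station Beta: the fox, the goat, the lamb]
6. Pilot goes back to Station Alpha alone.  [Station Alpha: the cat, the goose, the hay, the terrier | Station Beta: the fox, the goat, the lamb]
7. Pilot goes to Station Beta with the terrier.  [Station Alpha: the cat, the goose, the hay | Station Beta: the fox, the goat, the lamb, the terrier]
8. Pilot goes back to Station Alpha with the goat.  [Station Alpha: the cat, the goat, the goose, the hay | Station Beta: the fox, the lamb, the terrier]
9. Pilot goes to Station Beta with the cat.  [Station Alpha: the goat, the goose, the hay | Station Beta: the cat, the fox, the lamb, the terrier]
10. Pilot goes back to Station Alpha alone.  [Station Alpha: the goat, the goose, the hay | Station Beta: the cat, the fox, the lamb, the terrier]
11. Pilot goes to Station Beta with the goose.  [Station Alpha: the goat, the hay | Station Beta: the cat, the fox, the goose, the lamb, the terrier]
12. Pilot goes back to Station Alpha alone.  [Station Alpha: the goat, the hay | Station Beta: the cat, the fox, the goose, the lamb, the terrier]
13. Pilot goes to Station Beta with the hay.  [Station Alpha: the goat | Station Beta: the cat, the fox, the goose, the hay, the lamb, the terrier]
14. Pilot goes back to Station Alpha alone.  [Station Alpha: the goat | Station Beta: the cat, the fox, the goose, the hay, the lamb, the terrier]
15. Pilot goes to Station Beta with the goat.  [Station Alpha: — | Station Beta: the cat, the fox, the goat, the goose, the hay, the lamb, the terrier]

No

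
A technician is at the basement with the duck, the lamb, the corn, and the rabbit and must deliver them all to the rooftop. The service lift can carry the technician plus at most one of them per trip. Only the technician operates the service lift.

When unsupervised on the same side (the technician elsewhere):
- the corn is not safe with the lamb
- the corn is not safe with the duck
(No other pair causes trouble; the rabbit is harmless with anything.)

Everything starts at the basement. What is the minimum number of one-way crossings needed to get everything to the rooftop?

Counting alone: the technician can take at most 1 across per trip to the rooftop, so moving all 4 needs at least 4 loaded trips out, with a return between consecutive ones — at least 7 crossings.
The safety rule pushes this higher. Following every safe sequence of crossings, the most of the 4 that can be at the rooftop as the service lift arrives there on crossing 7 is 3 — never all 4.
So no plan with fewer than 9 crossings exists, and this one achieves 9:
1. Technician goes to the rooftop with the corn.
2. Technician goes back to the basement alone.
3. Technician goes to the rooftop with the duck.
4. Technician goes back to the basement with the corn.
5. Technician goes to the rooftop with the lamb.
6. Technician goes back to the basement alone.
7. Technician goes to the rooftop with the rabbit.
8. Technician goes back to the basement alone.
9. Technician goes to the rooftop with the corn.

9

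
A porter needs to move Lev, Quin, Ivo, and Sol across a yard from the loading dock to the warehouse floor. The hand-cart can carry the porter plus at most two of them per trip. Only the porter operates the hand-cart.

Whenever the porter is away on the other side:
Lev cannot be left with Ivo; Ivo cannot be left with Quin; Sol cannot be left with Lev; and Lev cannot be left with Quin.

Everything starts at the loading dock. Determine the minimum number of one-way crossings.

Counting alone: the porter can take at most 2 across per trip to the warehouse floor, so moving all 4 needs at least 2 loaded trips out, with a return between consecutive ones — at least 3 crossings.
The safety rule pushes this higher. Following every safe sequence of crossings, the most of the 4 that can be at the warehouse floor as the hand-cart arrives there on crossing 3 is 3 — never all 4.
So no plan with fewer than 5 crossings exists, and this one achieves 5:
1. Porter goes to the warehouse floor with Lev and Quin.  [the loading dock: Ivo, Sol | the warehouse floor: Lev, Quin]
2. Porter goes back to the loading dock with Lev.  [the loading dock: Ivo, Lev, Sol | the warehouse floor: Quin]
3. Porter goes to the warehouse floor with Lev and Sol.  [the loading dock: Ivo | the warehouse floor: Lev, Quin, Sol]
4. Porter goes back to the loading dock with Lev.  [the loading dock: Ivo, Lev | the warehouse floor: Quin, Sol]
5. Porter goes to the warehouse floor with Ivo and Lev.  [the loading dock: — | the warehouse floor: Ivo, Lev, Quin, Sol]

5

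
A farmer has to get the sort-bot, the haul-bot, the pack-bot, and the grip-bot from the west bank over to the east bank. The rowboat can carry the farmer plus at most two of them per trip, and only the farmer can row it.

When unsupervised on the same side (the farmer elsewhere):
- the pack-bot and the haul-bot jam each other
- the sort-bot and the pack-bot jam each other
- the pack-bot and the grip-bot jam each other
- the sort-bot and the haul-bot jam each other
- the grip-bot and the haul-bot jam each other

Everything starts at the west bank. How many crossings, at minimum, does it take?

5

Counting alone: the farmer can take at most 2 across per trip to the east bank, so moving all 4 needs at least 2 loaded trips out, with a return between consecutive ones — at least 3 crossings.
The safety rule pushes this higher. Following every safe sequence of crossings, the most of the 4 that can be at the east bank as the rowboat arrives there on crossing 3 is 3 — never all 4.
So no plan with fewer than 5 crossings exists, and this one achieves 5:
1. Farmer goes to the east bank with the haul-bot and the pack-bot.
2. Farmer goes back to the west bank with the haul-bot.
3. Farmer goes to the east bank with the grip-bot and the sort-bot.
4. Farmer goes back to the west bank with the pack-bot.
5. Farmer goes to the east bank with the haul-bot and the pack-bot.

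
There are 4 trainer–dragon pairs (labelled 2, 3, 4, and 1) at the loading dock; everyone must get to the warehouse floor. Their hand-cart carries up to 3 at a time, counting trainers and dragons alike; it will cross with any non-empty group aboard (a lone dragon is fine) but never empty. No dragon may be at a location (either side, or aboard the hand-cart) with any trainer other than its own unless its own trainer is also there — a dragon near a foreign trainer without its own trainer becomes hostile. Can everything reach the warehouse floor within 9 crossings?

Yes

Yes — this plan uses 9 crossings (≤ 9):
1. dragon 2 and trainer 2 cross → the warehouse floor.
2. trainer 2 crosses ← the loading dock.
3. dragon 3, trainer 2, and trainer 3 cross → the warehouse floor.
4. dragon 2 and trainer 2 cross ← the loading dock.
5. trainer 1, trainer 2, and trainer 4 cross → the warehouse floor.
6. dragon 3 crosses ← the loading dock.
7. dragon 2 and dragon 3 cross → the warehouse floor.
8. dragon 2 crosses ← the loading dock.
9. dragon 1, dragon 2, and dragon 4 cross → the warehouse floor.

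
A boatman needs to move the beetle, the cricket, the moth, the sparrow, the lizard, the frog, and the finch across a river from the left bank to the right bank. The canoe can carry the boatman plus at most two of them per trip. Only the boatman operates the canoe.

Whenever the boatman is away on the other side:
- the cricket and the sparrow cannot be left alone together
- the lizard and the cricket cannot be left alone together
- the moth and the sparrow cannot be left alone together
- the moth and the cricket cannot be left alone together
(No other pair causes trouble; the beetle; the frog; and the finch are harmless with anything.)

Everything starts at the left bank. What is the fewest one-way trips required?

11

Counting alone: the boatman can take at most 2 across per trip to the right bank, so moving all 7 needs at least 4 loaded trips out, with a return between consecutive ones — at least 7 crossings.
The safety rule pushes this higher. Following every safe sequence of crossings, the most of the 7 that can be at the right bank as the canoe arrives there on crossings 7, 9 is 5, 6 respectively — never all 7.
So no plan with fewer than 11 crossings exists, and this one achieves 11:
1. Boatman goes to the right bank with the cricket and the moth.
2. Boatman goes back to the left bank with the cricket.
3. Boatman goes to the right bank with the beetle and the cricket.
4. Boatman goes back to the left bank with the cricket.
5. Boatman goes to the right bank with the cricket and the lizard.
6. Boatman goes back to the left bank with the cricket.
7. Boatman goes to the right bank with the cricket and the frog.
8. Boatman goes back to the left bank with the cricket.
9. Boatman goes to the right bank with the cricket and the finch.
10. Boatman goes back to the left bank with the cricket.
11. Boatman goes to the right bank with the cricket and the sparrow.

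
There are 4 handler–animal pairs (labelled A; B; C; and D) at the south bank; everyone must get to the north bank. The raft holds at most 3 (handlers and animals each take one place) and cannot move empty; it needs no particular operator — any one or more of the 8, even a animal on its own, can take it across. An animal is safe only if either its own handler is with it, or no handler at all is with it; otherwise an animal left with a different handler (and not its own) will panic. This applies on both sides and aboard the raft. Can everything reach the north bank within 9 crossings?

Yes — this plan uses 9 crossings (≤ 9):
1. animal A and handler A cross → the north bank.
2. handler A crosses ← the south bank.
3. animal B, handler A, and handler B cross → the north bank.
4. animal A and handler A cross ← the south bank.
5. handler A, handler C, and handler D cross → the north bank.
6. animal B crosses ← the south bank.
7. animal A and animal B cross → the north bank.
8. animal A crosses ← the south bank.
9. animal A, animal C, and animal D cross → the north bank.

Yes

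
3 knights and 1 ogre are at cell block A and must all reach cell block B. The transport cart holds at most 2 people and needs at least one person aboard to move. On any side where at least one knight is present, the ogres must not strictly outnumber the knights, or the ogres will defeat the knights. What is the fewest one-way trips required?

5

Counting alone: each trip to cell block B takes at most 2 across and each return brings at least 1 back, so after t trips out (and t−1 returns) at most 2t − (t−1) of the 4 are across; that first reaches 4 at t = 3, so at least 5 crossings are needed.
The plan below uses exactly 5 crossings, so it is optimal:
1. 1 knight and 1 ogre → cell block B.  (cell block A: 2K 0O; cell block B: 1K 1O)
2. 1 ogre ← cell block A.  (cell block A: 2K 1O; cell block B: 1K 0O)
3. 1 knight and 1 ogre → cell block B.  (cell block A: 1K 0O; cell block B: 2K 1O)
4. 1 ogre ← cell block A.  (cell block A: 1K 1O; cell block B: 2K 0O)
5. 1 knight and 1 ogre → cell block B.  (cell block A: 0K 0O; cell block B: 3K 1O)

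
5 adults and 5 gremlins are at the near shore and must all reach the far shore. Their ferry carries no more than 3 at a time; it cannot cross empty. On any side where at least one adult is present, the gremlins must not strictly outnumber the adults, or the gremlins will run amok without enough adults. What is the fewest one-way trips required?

Counting alone: each trip to the far shore takes at most 3 across and each return brings at least 1 back, so after t trips out (and t−1 returns) at most 3t − (t−1) of the 10 are across; that first reaches 10 at t = 5, so at least 9 crossings are needed.
The safety rule pushes this higher. Following every safe sequence of crossings, the most of the 10 that can be at the far shore as the ferry arrives there on crossing 9 is 9 — never all 10.
So no plan with fewer than 11 crossings exists, and this one achieves 11:
1. 2 gremlins → the far shore.  (the near shore: 5A 3G; the far shore: 0A 2G)
2. 1 gremlin ← the near shore.  (the near shore: 5A 4G; the far shore: 0A 1G)
3. 3 gremlins → the far shore.  (the near shore: 5A 1G; the far shore: 0A 4G)
4. 1 gremlin ← the near shore.  (the near shore: 5A 2G; the far shore: 0A 3G)
5. 3 adults → the far shore.  (the near shore: 2A 2G; the far shore: 3A 3G)
6. 1 adult and 1 gremlin ← the near shore.  (the near shore: 3A 3G; the far shore: 2A 2G)
7. 3 adults → the far shore.  (the near shore: 0A 3G; the far shore: 5A 2G)
8. 1 gremlin ← the near shore.  (the near shore: 0A 4G; the far shore: 5A 1G)
9. 2 gremlins → the far shore.  (the near shore: 0A 2G; the far shore: 5A 3G)
10. 1 gremlin ← the near shore.  (the near shore: 0A 3G; the far shore: 5A 2G)
11. 3 gremlins → the far shore.  (the near shore: 0A 0G; the far shore: 5A 5G)

11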